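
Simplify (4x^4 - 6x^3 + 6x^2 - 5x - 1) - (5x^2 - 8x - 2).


Distribute the minus sign:
  (4x^4 - 6x^3 + 6x^2 - 5x - 1)
- (5x^2 - 8x - 2)
Negate second polynomial: -5x^2 + 8x + 2
Add: 4x^4 - 6x^3 + x^2 + 3x + 1


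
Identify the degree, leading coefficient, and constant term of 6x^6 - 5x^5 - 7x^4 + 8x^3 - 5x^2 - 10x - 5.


Highest power of x is 6, with coefficient 6. Constant term is -5.
Degree = 6, leading coefficient = 6, constant term = -5


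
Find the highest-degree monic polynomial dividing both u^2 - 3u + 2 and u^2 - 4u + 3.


Factor each:
  u^2 - 3u + 2 = (u - 1)(u - 2)
  u^2 - 4u + 3 = (u - 1)(u - 3)
Common monic factor: u - 1


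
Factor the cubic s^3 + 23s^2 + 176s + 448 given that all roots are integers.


Try integer roots (divisors of 448). s=-8: p(-8)=0.
Divide out (s + 8): quotient is s^2 + 15s + 56.
Factor the quadratic: (s + 8)(s + 7)
Result: (s + 8)(s + 8)(s + 7)


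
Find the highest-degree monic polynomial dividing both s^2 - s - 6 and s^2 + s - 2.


Factor each:
  s^2 - s - 6 = (s + 2)(s - 3)
  s^2 + s - 2 = (s + 2)(s - 1)
Common monic factor: s + 2


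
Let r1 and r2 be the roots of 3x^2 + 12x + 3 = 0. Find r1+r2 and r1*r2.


For ax^2+bx+c=0: sum = -b/a, product = c/a.
a=3, b=12, c=3
Sum = -(12)/3 = -4
Product = (3)/3 = 1


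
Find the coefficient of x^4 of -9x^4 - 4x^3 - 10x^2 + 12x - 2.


Read off the coefficient of x^4: -9


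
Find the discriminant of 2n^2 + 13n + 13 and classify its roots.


D = b^2 - 4ac = (13)^2 - 4(2)(13) = 169 - 104 = 65
Since D > 0: two distinct irrational roots


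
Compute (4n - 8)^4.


Expand (4n - 8)^4 by repeated multiplication:
  (4n - 8)^2 = 16n^2 - 64n + 64
  (4n - 8)^3 = 64n^3 - 384n^2 + 768n - 512
= 256n^4 - 2048n^3 + 6144n^2 - 8192n + 4096


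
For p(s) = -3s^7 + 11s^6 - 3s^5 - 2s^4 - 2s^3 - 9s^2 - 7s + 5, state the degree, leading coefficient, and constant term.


Highest power of s is 7, with coefficient -3. Constant term is 5.
Degree = 7, leading coefficient = -3, constant term = 5


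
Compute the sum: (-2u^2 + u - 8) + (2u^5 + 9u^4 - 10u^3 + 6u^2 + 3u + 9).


Align terms by degree and add:
  -2u^2 + u - 8
+ 2u^5 + 9u^4 - 10u^3 + 6u^2 + 3u + 9
= 2u^5 + 9u^4 - 10u^3 + 4u^2 + 4u + 1


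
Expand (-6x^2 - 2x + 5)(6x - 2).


Distribute each term of the first polynomial:
  (-6x^2)(6x - 2) = -36x^3 + 12x^2
  (-2x)(6x - 2) = -12x^2 + 4x
  (5)(6x - 2) = 30x - 10
Sum: -36x^3 + 34x - 10


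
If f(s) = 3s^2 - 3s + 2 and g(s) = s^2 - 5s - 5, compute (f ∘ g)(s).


Substitute g(s) into f:
f(g(s)) = 3*(s^2 - 5s - 5)^2 + (-3)*(s^2 - 5s - 5) + 2
(s^2 - 5s - 5)^2 = s^4 - 10s^3 + 15s^2 + 50s + 25
Expand and combine: 3s^4 - 30s^3 + 42s^2 + 165s + 92


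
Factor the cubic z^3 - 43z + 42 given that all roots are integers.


Try integer roots (divisors of 42). z=1: p(1)=0.
Divide out (z - 1): quotient is z^2 + z - 42.
Factor the quadratic: (z - 6)(z + 7)
Result: (z - 1)(z - 6)(z + 7)


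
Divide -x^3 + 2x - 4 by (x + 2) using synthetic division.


Synthetic division with c = -2. Coefficients: -1, 0, 2, -4
Bring down -1.
  -1 * -2 = 2; 2 + 0 = 2
  2 * -2 = -4; -4 + 2 = -2
  -2 * -2 = 4; 4 - 4 = 0
Quotient: -x^2 + 2x - 2, Remainder: 0


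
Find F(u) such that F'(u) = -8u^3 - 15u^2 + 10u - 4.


Reverse power rule on each term:
  ∫ -8u^3 du = -2u^4
  ∫ -15u^2 du = -5u^3
  ∫ 10u du = 5u^2
  ∫ -4 du = -4u
F(u) = -2u^4 - 5u^3 + 5u^2 - 4u + C


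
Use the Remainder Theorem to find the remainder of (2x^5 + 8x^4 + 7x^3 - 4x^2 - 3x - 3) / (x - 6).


By the Remainder Theorem, the remainder equals p(6):
  2*(6)^5 = 15552
  8*(6)^4 = 10368
  7*(6)^3 = 1512
  -4*(6)^2 = -144
  -3*(6)^1 = -18
  constant: -3
Sum: 15552 + 10368 + 1512 - 144 - 18 - 3 = 27267


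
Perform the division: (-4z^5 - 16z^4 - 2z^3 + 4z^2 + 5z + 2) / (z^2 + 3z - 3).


(-4z^5 - 16z^4 - 2z^3 + 4z^2 + 5z + 2) / (z^2 + 3z - 3)
Step 1: -4z^3 * (z^2 + 3z - 3) = -4z^5 - 12z^4 + 12z^3; subtract.
Step 2: -4z^2 * (z^2 + 3z - 3) = -4z^4 - 12z^3 + 12z^2; subtract.
Step 3: -2z * (z^2 + 3z - 3) = -2z^3 - 6z^2 + 6z; subtract.
Step 4: -2 * (z^2 + 3z - 3) = -2z^2 - 6z + 6; subtract.
Quotient: -4z^3 - 4z^2 - 2z - 2, Remainder: 5z - 4


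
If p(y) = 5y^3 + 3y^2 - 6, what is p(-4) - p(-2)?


p(-4) = -278
p(-2) = -34
p(-4) - p(-2) = -278 + 34 = -244


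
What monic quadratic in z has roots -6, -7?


p(z) = (z + 6)(z + 7)
Expand: z^2 + 13z + 42


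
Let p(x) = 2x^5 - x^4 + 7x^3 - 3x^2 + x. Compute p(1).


Using direct substitution:
  2 * (1)^5 = 2
  -1 * (1)^4 = -1
  7 * (1)^3 = 7
  -3 * (1)^2 = -3
  1 * (1)^1 = 1
  constant: 0
Sum = 2 - 1 + 7 - 3 + 1 + 0 = 6


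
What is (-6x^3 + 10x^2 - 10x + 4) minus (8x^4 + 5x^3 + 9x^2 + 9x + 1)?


Distribute the minus sign:
  (-6x^3 + 10x^2 - 10x + 4)
- (8x^4 + 5x^3 + 9x^2 + 9x + 1)
Negate second polynomial: -8x^4 - 5x^3 - 9x^2 - 9x - 1
Add: -8x^4 - 11x^3 + x^2 - 19x + 3


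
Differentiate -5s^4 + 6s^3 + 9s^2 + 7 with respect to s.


Apply the power rule term by term:
  d/ds(-5s^4) = -20s^3
  d/ds(6s^3) = 18s^2
  d/ds(9s^2) = 18s
  d/ds(7) = 0
p'(s) = -20s^3 + 18s^2 + 18s


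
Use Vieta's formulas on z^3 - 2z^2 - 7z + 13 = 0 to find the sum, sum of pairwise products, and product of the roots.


Monic cubic z^3+bz^2+cz+d=0: sum=-b, pairwise sum=c, product=-d.
b=-2, c=-7, d=13
r1+r2+r3 = 2
r1r2+r1r3+r2r3 = -7
r1r2r3 = -13


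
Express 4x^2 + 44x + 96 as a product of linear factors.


Roots satisfy r1 + r2 = -b/a = -11 and r1*r2 = c/a = 24.
So r1 = -8, r2 = -3.
4x^2 + 44x + 96 = 4(x - r1)(x - r2) = 4(x + 8)(x + 3)


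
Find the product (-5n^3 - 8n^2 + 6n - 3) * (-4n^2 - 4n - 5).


Distribute each term of the first polynomial:
  (-5n^3)(-4n^2 - 4n - 5) = 20n^5 + 20n^4 + 25n^3
  (-8n^2)(-4n^2 - 4n - 5) = 32n^4 + 32n^3 + 40n^2
  (6n)(-4n^2 - 4n - 5) = -24n^3 - 24n^2 - 30n
  (-3)(-4n^2 - 4n - 5) = 12n^2 + 12n + 15
Sum: 20n^5 + 52n^4 + 33n^3 + 28n^2 - 18n + 15


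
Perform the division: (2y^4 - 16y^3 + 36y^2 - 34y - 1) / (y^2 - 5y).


(2y^4 - 16y^3 + 36y^2 - 34y - 1) / (y^2 - 5y)
Step 1: 2y^2 * (y^2 - 5y) = 2y^4 - 10y^3; subtract.
Step 2: -6y * (y^2 - 5y) = -6y^3 + 30y^2; subtract.
Step 3: 6 * (y^2 - 5y) = 6y^2 - 30y; subtract.
Quotient: 2y^2 - 6y + 6, Remainder: -4y - 1


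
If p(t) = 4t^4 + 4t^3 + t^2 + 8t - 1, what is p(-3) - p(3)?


p(-3) = 200
p(3) = 464
p(-3) - p(3) = 200 - 464 = -264


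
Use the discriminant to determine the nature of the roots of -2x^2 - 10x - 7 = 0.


D = b^2 - 4ac = (-10)^2 - 4(-2)(-7) = 100 - 56 = 44
Since D > 0: two distinct irrational roots


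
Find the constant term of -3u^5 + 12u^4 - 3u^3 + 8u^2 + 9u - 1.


Read off the constant term: -1


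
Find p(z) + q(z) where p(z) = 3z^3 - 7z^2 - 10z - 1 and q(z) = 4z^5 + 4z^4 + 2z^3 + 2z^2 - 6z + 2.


Align terms by degree and add:
  3z^3 - 7z^2 - 10z - 1
+ 4z^5 + 4z^4 + 2z^3 + 2z^2 - 6z + 2
= 4z^5 + 4z^4 + 5z^3 - 5z^2 - 16z + 1


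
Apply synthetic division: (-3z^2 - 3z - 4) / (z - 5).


Synthetic division with c = 5. Coefficients: -3, -3, -4
Bring down -3.
  -3 * 5 = -15; -15 - 3 = -18
  -18 * 5 = -90; -90 - 4 = -94
Quotient: -3z - 18, Remainder: -94


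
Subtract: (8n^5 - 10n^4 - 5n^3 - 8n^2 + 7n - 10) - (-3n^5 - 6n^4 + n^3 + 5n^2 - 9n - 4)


Distribute the minus sign:
  (8n^5 - 10n^4 - 5n^3 - 8n^2 + 7n - 10)
- (-3n^5 - 6n^4 + n^3 + 5n^2 - 9n - 4)
Negate second polynomial: 3n^5 + 6n^4 - n^3 - 5n^2 + 9n + 4
Add: 11n^5 - 4n^4 - 6n^3 - 13n^2 + 16n - 6


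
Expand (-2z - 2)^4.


Expand (-2z - 2)^4 by repeated multiplication:
  (-2z - 2)^2 = 4z^2 + 8z + 4
  (-2z - 2)^3 = -8z^3 - 24z^2 - 24z - 8
= 16z^4 + 64z^3 + 96z^2 + 64z + 16


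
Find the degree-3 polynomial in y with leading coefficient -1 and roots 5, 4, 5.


p(y) = -(y - 5)(y - 4)(y - 5)
Expand: -y^3 + 14y^2 - 65y + 100


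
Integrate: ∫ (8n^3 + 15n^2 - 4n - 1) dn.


Reverse power rule on each term:
  ∫ 8n^3 dn = 2n^4
  ∫ 15n^2 dn = 5n^3
  ∫ -4n dn = -2n^2
  ∫ -1 dn = -n
F(n) = 2n^4 + 5n^3 - 2n^2 - n + C


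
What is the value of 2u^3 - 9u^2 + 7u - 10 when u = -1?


Using direct substitution:
  2 * (-1)^3 = -2
  -9 * (-1)^2 = -9
  7 * (-1)^1 = -7
  constant: -10
Sum = -2 - 9 - 7 - 10 = -28


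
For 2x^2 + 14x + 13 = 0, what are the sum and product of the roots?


For ax^2+bx+c=0: sum = -b/a, product = c/a.
a=2, b=14, c=13
Sum = -(14)/2 = -7
Product = (13)/2 = 13/2


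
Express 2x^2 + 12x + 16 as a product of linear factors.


Roots satisfy r1 + r2 = -b/a = -6 and r1*r2 = c/a = 8.
So r1 = -4, r2 = -2.
2x^2 + 12x + 16 = 2(x - r1)(x - r2) = 2(x + 4)(x + 2)


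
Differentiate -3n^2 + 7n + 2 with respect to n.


Apply the power rule term by term:
  d/dn(-3n^2) = -6n
  d/dn(7n) = 7
  d/dn(2) = 0
p'(n) = -6n + 7


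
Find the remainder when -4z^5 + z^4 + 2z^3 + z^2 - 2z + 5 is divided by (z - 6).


By the Remainder Theorem, the remainder equals p(6):
  -4*(6)^5 = -31104
  1*(6)^4 = 1296
  2*(6)^3 = 432
  1*(6)^2 = 36
  -2*(6)^1 = -12
  constant: 5
Sum: -31104 + 1296 + 432 + 36 - 12 + 5 = -29347


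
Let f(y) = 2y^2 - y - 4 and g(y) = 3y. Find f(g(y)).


Substitute g(y) into f:
f(g(y)) = 2*(3y)^2 + (-1)*(3y) + (-4)
(3y)^2 = 9y^2
Expand and combine: 18y^2 - 3y - 4


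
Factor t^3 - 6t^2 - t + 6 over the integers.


Try integer roots (divisors of 6). t=1: p(1)=0.
Divide out (t - 1): quotient is t^2 - 5t - 6.
Factor the quadratic: (t - 6)(t + 1)
Result: (t - 1)(t - 6)(t + 1)


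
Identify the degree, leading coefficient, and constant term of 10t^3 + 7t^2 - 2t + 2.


Highest power of t is 3, with coefficient 10. Constant term is 2.
Degree = 3, leading coefficient = 10, constant term = 2


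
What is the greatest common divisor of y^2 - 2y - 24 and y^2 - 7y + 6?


Factor each:
  y^2 - 2y - 24 = (y - 6)(y + 4)
  y^2 - 7y + 6 = (y - 6)(y - 1)
Common monic factor: y - 6


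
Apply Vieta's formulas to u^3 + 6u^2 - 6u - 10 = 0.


Monic cubic u^3+bu^2+cu+d=0: sum=-b, pairwise sum=c, product=-d.
b=6, c=-6, d=-10
r1+r2+r3 = -6
r1r2+r1r3+r2r3 = -6
r1r2r3 = 10


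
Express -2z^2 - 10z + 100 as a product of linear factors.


Roots satisfy r1 + r2 = -b/a = -5 and r1*r2 = c/a = -50.
So r1 = 5, r2 = -10.
-2z^2 - 10z + 100 = -2(z - r1)(z - r2) = -2(z - 5)(z + 10)


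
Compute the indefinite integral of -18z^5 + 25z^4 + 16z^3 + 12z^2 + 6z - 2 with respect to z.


Reverse power rule on each term:
  ∫ -18z^5 dz = -3z^6
  ∫ 25z^4 dz = 5z^5
  ∫ 16z^3 dz = 4z^4
  ∫ 12z^2 dz = 4z^3
  ∫ 6z dz = 3z^2
  ∫ -2 dz = -2z
F(z) = -3z^6 + 5z^5 + 4z^4 + 4z^3 + 3z^2 - 2z + C


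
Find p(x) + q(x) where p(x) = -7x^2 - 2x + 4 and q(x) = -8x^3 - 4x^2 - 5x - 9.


Align terms by degree and add:
  -7x^2 - 2x + 4
  -8x^3 - 4x^2 - 5x - 9
= -8x^3 - 11x^2 - 7x - 5


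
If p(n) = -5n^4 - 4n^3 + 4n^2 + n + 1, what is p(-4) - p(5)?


p(-4) = -963
p(5) = -3519
p(-4) - p(5) = -963 + 3519 = 2556


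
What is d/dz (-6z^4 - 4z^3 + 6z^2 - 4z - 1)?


Apply the power rule term by term:
  d/dz(-6z^4) = -24z^3
  d/dz(-4z^3) = -12z^2
  d/dz(6z^2) = 12z
  d/dz(-4z) = -4
  d/dz(-1) = 0
p'(z) = -24z^3 - 12z^2 + 12z - 4


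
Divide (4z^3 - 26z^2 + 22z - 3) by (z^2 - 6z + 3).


(4z^3 - 26z^2 + 22z - 3) / (z^2 - 6z + 3)
Step 1: 4z * (z^2 - 6z + 3) = 4z^3 - 24z^2 + 12z; subtract.
Step 2: -2 * (z^2 - 6z + 3) = -2z^2 + 12z - 6; subtract.
Quotient: 4z - 2, Remainder: -2z + 3


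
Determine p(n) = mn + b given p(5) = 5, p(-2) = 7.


p(n) = mn + b. Using p(5)=5, p(-2)=7:
m = (5 - 7)/(5 + 2) = -2/7 = -2/7
b = 5 - m*(5) = 5 + 10/7 = 45/7
p(n) = -(2/7)n + (45/7)


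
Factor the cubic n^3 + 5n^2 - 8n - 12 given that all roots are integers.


Try integer roots (divisors of -12). n=-6: p(-6)=0.
Divide out (n + 6): quotient is n^2 - n - 2.
Factor the quadratic: (n + 1)(n - 2)
Result: (n + 6)(n + 1)(n - 2)


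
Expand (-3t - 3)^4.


Expand (-3t - 3)^4 by repeated multiplication:
  (-3t - 3)^2 = 9t^2 + 18t + 9
  (-3t - 3)^3 = -27t^3 - 81t^2 - 81t - 27
= 81t^4 + 324t^3 + 486t^2 + 324t + 81


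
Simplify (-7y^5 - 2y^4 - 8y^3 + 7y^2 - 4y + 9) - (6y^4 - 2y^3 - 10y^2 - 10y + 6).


Distribute the minus sign:
  (-7y^5 - 2y^4 - 8y^3 + 7y^2 - 4y + 9)
- (6y^4 - 2y^3 - 10y^2 - 10y + 6)
Negate second polynomial: -6y^4 + 2y^3 + 10y^2 + 10y - 6
Add: -7y^5 - 8y^4 - 6y^3 + 17y^2 + 6y + 3


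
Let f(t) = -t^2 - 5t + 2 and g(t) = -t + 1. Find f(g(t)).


Substitute g(t) into f:
f(g(t)) = -1*(-t + 1)^2 + (-5)*(-t + 1) + 2
(-t + 1)^2 = t^2 - 2t + 1
Expand and combine: -t^2 + 7t - 4


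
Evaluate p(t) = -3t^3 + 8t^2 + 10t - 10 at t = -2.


Using direct substitution:
  -3 * (-2)^3 = 24
  8 * (-2)^2 = 32
  10 * (-2)^1 = -20
  constant: -10
Sum = 24 + 32 - 20 - 10 = 26


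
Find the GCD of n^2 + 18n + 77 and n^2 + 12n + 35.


Factor each:
  n^2 + 18n + 77 = (n + 7)(n + 11)
  n^2 + 12n + 35 = (n + 7)(n + 5)
Common monic factor: n + 7


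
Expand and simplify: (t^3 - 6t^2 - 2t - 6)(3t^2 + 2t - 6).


Distribute each term of the first polynomial:
  (t^3)(3t^2 + 2t - 6) = 3t^5 + 2t^4 - 6t^3
  (-6t^2)(3t^2 + 2t - 6) = -18t^4 - 12t^3 + 36t^2
  (-2t)(3t^2 + 2t - 6) = -6t^3 - 4t^2 + 12t
  (-6)(3t^2 + 2t - 6) = -18t^2 - 12t + 36
Sum: 3t^5 - 16t^4 - 24t^3 + 14t^2 + 36


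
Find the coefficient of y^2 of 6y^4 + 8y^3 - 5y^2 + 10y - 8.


Read off the coefficient of y^2: -5


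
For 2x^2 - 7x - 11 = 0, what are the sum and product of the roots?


For ax^2+bx+c=0: sum = -b/a, product = c/a.
a=2, b=-7, c=-11
Sum = -(-7)/2 = 7/2
Product = (-11)/2 = -11/2


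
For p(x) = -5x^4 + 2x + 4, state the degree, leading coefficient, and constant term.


Highest power of x is 4, with coefficient -5. Constant term is 4.
Degree = 4, leading coefficient = -5, constant term = 4


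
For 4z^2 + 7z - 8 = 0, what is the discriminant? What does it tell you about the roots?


D = b^2 - 4ac = (7)^2 - 4(4)(-8) = 49 + 128 = 177
Since D > 0: two distinct irrational roots


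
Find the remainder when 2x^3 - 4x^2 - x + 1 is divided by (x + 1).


By the Remainder Theorem, the remainder equals p(-1):
  2*(-1)^3 = -2
  -4*(-1)^2 = -4
  -1*(-1)^1 = 1
  constant: 1
Sum: -2 - 4 + 1 + 1 = -4


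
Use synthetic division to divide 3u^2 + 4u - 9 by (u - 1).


Synthetic division with c = 1. Coefficients: 3, 4, -9
Bring down 3.
  3 * 1 = 3; 3 + 4 = 7
  7 * 1 = 7; 7 - 9 = -2
Quotient: 3u + 7, Remainder: -2


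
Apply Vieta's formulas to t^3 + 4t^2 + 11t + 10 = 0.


Monic cubic t^3+bt^2+ct+d=0: sum=-b, pairwise sum=c, product=-d.
b=4, c=11, d=10
r1+r2+r3 = -4
r1r2+r1r3+r2r3 = 11
r1r2r3 = -10


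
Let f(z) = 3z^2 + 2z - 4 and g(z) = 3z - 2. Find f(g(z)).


Substitute g(z) into f:
f(g(z)) = 3*(3z - 2)^2 + 2*(3z - 2) + (-4)
(3z - 2)^2 = 9z^2 - 12z + 4
Expand and combine: 27z^2 - 30z + 4


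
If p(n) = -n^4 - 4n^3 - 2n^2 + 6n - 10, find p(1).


Using direct substitution:
  -1 * (1)^4 = -1
  -4 * (1)^3 = -4
  -2 * (1)^2 = -2
  6 * (1)^1 = 6
  constant: -10
Sum = -1 - 4 - 2 + 6 - 10 = -11


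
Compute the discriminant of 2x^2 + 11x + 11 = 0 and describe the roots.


D = b^2 - 4ac = (11)^2 - 4(2)(11) = 121 - 88 = 33
Since D > 0: two distinct irrational roots


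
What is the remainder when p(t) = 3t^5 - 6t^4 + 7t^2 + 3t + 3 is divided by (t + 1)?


By the Remainder Theorem, the remainder equals p(-1):
  3*(-1)^5 = -3
  -6*(-1)^4 = -6
  0*(-1)^3 = 0
  7*(-1)^2 = 7
  3*(-1)^1 = -3
  constant: 3
Sum: -3 - 6 + 0 + 7 - 3 + 3 = -2


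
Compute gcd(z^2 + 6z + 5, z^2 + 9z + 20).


Factor each:
  z^2 + 6z + 5 = (z + 5)(z + 1)
  z^2 + 9z + 20 = (z + 5)(z + 4)
Common monic factor: z + 5


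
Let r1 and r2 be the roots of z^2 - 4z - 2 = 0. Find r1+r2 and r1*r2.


For az^2+bz+c=0: sum = -b/a, product = c/a.
a=1, b=-4, c=-2
Sum = -(-4)/1 = 4
Product = (-2)/1 = -2


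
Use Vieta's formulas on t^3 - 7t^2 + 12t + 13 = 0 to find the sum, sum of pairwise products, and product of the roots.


Monic cubic t^3+bt^2+ct+d=0: sum=-b, pairwise sum=c, product=-d.
b=-7, c=12, d=13
r1+r2+r3 = 7
r1r2+r1r3+r2r3 = 12
r1r2r3 = -13


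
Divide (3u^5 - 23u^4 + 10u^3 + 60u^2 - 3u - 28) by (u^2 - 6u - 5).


(3u^5 - 23u^4 + 10u^3 + 60u^2 - 3u - 28) / (u^2 - 6u - 5)
Step 1: 3u^3 * (u^2 - 6u - 5) = 3u^5 - 18u^4 - 15u^3; subtract.
Step 2: -5u^2 * (u^2 - 6u - 5) = -5u^4 + 30u^3 + 25u^2; subtract.
Step 3: -5u * (u^2 - 6u - 5) = -5u^3 + 30u^2 + 25u; subtract.
Step 4: 5 * (u^2 - 6u - 5) = 5u^2 - 30u - 25; subtract.
Quotient: 3u^3 - 5u^2 - 5u + 5, Remainder: 2u - 3


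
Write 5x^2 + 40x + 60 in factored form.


Roots satisfy r1 + r2 = -b/a = -8 and r1*r2 = c/a = 12.
So r1 = -2, r2 = -6.
5x^2 + 40x + 60 = 5(x - r1)(x - r2) = 5(x + 2)(x + 6)


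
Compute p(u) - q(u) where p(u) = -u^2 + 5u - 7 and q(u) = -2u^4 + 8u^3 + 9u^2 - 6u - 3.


Distribute the minus sign:
  (-u^2 + 5u - 7)
- (-2u^4 + 8u^3 + 9u^2 - 6u - 3)
Negate second polynomial: 2u^4 - 8u^3 - 9u^2 + 6u + 3
Add: 2u^4 - 8u^3 - 10u^2 + 11u - 4


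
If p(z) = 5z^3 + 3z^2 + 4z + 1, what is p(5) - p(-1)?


p(5) = 721
p(-1) = -5
p(5) - p(-1) = 721 + 5 = 726


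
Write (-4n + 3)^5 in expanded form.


Expand (-4n + 3)^5 by repeated multiplication:
  (-4n + 3)^2 = 16n^2 - 24n + 9
  (-4n + 3)^3 = -64n^3 + 144n^2 - 108n + 27
  (-4n + 3)^4 = 256n^4 - 768n^3 + 864n^2 - 432n + 81
= -1024n^5 + 3840n^4 - 5760n^3 + 4320n^2 - 1620n + 243


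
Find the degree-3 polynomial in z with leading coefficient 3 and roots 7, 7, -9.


p(z) = 3(z - 7)(z - 7)(z + 9)
Expand: 3z^3 - 15z^2 - 231z + 1323


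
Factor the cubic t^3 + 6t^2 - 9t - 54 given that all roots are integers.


Try integer roots (divisors of -54). t=-3: p(-3)=0.
Divide out (t + 3): quotient is t^2 + 3t - 18.
Factor the quadratic: (t + 6)(t - 3)
Result: (t + 3)(t + 6)(t - 3)


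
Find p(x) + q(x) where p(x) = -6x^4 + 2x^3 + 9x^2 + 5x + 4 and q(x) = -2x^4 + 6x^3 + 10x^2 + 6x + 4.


Align terms by degree and add:
  -6x^4 + 2x^3 + 9x^2 + 5x + 4
  -2x^4 + 6x^3 + 10x^2 + 6x + 4
= -8x^4 + 8x^3 + 19x^2 + 11x + 8


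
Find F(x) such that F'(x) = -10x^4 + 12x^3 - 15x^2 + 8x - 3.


Reverse power rule on each term:
  ∫ -10x^4 dx = -2x^5
  ∫ 12x^3 dx = 3x^4
  ∫ -15x^2 dx = -5x^3
  ∫ 8x dx = 4x^2
  ∫ -3 dx = -3x
F(x) = -2x^5 + 3x^4 - 5x^3 + 4x^2 - 3x + C


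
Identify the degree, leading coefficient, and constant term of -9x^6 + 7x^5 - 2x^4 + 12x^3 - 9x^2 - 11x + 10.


Highest power of x is 6, with coefficient -9. Constant term is 10.
Degree = 6, leading coefficient = -9, constant term = 10


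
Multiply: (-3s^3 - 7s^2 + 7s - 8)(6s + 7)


Distribute each term of the first polynomial:
  (-3s^3)(6s + 7) = -18s^4 - 21s^3
  (-7s^2)(6s + 7) = -42s^3 - 49s^2
  (7s)(6s + 7) = 42s^2 + 49s
  (-8)(6s + 7) = -48s - 56
Sum: -18s^4 - 63s^3 - 7s^2 + s - 56


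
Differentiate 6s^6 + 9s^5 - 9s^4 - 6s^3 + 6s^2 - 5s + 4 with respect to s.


Apply the power rule term by term:
  d/ds(6s^6) = 36s^5
  d/ds(9s^5) = 45s^4
  d/ds(-9s^4) = -36s^3
  d/ds(-6s^3) = -18s^2
  d/ds(6s^2) = 12s
  d/ds(-5s) = -5
  d/ds(4) = 0
p'(s) = 36s^5 + 45s^4 - 36s^3 - 18s^2 + 12s - 5


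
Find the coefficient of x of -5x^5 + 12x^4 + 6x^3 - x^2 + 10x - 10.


Read off the coefficient of x: 10


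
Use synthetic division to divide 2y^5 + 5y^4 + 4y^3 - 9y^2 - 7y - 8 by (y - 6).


Synthetic division with c = 6. Coefficients: 2, 5, 4, -9, -7, -8
Bring down 2.
  2 * 6 = 12; 12 + 5 = 17
  17 * 6 = 102; 102 + 4 = 106
  106 * 6 = 636; 636 - 9 = 627
  627 * 6 = 3762; 3762 - 7 = 3755
  3755 * 6 = 22530; 22530 - 8 = 22522
Quotient: 2y^4 + 17y^3 + 106y^2 + 627y + 3755, Remainder: 22522


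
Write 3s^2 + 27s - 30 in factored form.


Roots satisfy r1 + r2 = -b/a = -9 and r1*r2 = c/a = -10.
So r1 = -10, r2 = 1.
3s^2 + 27s - 30 = 3(s - r1)(s - r2) = 3(s + 10)(s - 1)


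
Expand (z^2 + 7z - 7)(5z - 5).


Distribute each term of the first polynomial:
  (z^2)(5z - 5) = 5z^3 - 5z^2
  (7z)(5z - 5) = 35z^2 - 35z
  (-7)(5z - 5) = -35z + 35
Sum: 5z^3 + 30z^2 - 70z + 35


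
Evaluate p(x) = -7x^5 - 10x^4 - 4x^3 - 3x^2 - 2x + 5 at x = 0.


Using direct substitution:
  -7 * (0)^5 = 0
  -10 * (0)^4 = 0
  -4 * (0)^3 = 0
  -3 * (0)^2 = 0
  -2 * (0)^1 = 0
  constant: 5
Sum = 0 + 0 + 0 + 0 + 0 + 5 = 5


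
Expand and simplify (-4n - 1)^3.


Expand (-4n - 1)^3 by repeated multiplication:
  (-4n - 1)^2 = 16n^2 + 8n + 1
= -64n^3 - 48n^2 - 12n - 1


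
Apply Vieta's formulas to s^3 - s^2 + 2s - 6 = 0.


Monic cubic s^3+bs^2+cs+d=0: sum=-b, pairwise sum=c, product=-d.
b=-1, c=2, d=-6
r1+r2+r3 = 1
r1r2+r1r3+r2r3 = 2
r1r2r3 = 6


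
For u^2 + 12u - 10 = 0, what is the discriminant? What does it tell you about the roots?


D = b^2 - 4ac = (12)^2 - 4(1)(-10) = 144 + 40 = 184
Since D > 0: two distinct irrational roots


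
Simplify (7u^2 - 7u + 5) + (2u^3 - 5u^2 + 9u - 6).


Align terms by degree and add:
  7u^2 - 7u + 5
+ 2u^3 - 5u^2 + 9u - 6
= 2u^3 + 2u^2 + 2u - 1


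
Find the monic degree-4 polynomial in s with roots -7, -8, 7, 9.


p(s) = (s + 7)(s + 8)(s - 7)(s - 9)
Expand: s^4 - s^3 - 121s^2 + 49s + 3528


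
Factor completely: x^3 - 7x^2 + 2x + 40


Try integer roots (divisors of 40). x=4: p(4)=0.
Divide out (x - 4): quotient is x^2 - 3x - 10.
Factor the quadratic: (x + 2)(x - 5)
Result: (x - 4)(x + 2)(x - 5)


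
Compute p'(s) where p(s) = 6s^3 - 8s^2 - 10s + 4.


Apply the power rule term by term:
  d/ds(6s^3) = 18s^2
  d/ds(-8s^2) = -16s
  d/ds(-10s) = -10
  d/ds(4) = 0
p'(s) = 18s^2 - 16s - 10


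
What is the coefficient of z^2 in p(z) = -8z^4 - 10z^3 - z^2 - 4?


Read off the coefficient of z^2: -1


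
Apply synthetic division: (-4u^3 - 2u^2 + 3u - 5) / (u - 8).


Synthetic division with c = 8. Coefficients: -4, -2, 3, -5
Bring down -4.
  -4 * 8 = -32; -32 - 2 = -34
  -34 * 8 = -272; -272 + 3 = -269
  -269 * 8 = -2152; -2152 - 5 = -2157
Quotient: -4u^2 - 34u - 269, Remainder: -2157


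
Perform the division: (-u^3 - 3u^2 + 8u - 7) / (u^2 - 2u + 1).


(-u^3 - 3u^2 + 8u - 7) / (u^2 - 2u + 1)
Step 1: -u * (u^2 - 2u + 1) = -u^3 + 2u^2 - u; subtract.
Step 2: -5 * (u^2 - 2u + 1) = -5u^2 + 10u - 5; subtract.
Quotient: -u - 5, Remainder: -u - 2


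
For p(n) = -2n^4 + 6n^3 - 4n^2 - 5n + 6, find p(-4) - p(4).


p(-4) = -934
p(4) = -206
p(-4) - p(4) = -934 + 206 = -728


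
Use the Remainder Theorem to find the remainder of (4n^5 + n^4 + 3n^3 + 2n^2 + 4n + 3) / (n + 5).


By the Remainder Theorem, the remainder equals p(-5):
  4*(-5)^5 = -12500
  1*(-5)^4 = 625
  3*(-5)^3 = -375
  2*(-5)^2 = 50
  4*(-5)^1 = -20
  constant: 3
Sum: -12500 + 625 - 375 + 50 - 20 + 3 = -12217


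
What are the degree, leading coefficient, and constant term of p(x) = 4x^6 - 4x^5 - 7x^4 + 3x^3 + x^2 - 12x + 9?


Highest power of x is 6, with coefficient 4. Constant term is 9.
Degree = 6, leading coefficient = 4, constant term = 9


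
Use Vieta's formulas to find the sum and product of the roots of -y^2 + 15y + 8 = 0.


For ay^2+by+c=0: sum = -b/a, product = c/a.
a=-1, b=15, c=8
Sum = -(15)/-1 = 15
Product = (8)/-1 = -8


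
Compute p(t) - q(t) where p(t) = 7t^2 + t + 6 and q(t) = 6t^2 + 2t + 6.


Distribute the minus sign:
  (7t^2 + t + 6)
- (6t^2 + 2t + 6)
Negate second polynomial: -6t^2 - 2t - 6
Add: t^2 - t


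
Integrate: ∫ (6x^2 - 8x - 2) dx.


Reverse power rule on each term:
  ∫ 6x^2 dx = 2x^3
  ∫ -8x dx = -4x^2
  ∫ -2 dx = -2x
F(x) = 2x^3 - 4x^2 - 2x + C


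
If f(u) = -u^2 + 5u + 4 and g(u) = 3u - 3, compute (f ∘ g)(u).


Substitute g(u) into f:
f(g(u)) = -1*(3u - 3)^2 + 5*(3u - 3) + 4
(3u - 3)^2 = 9u^2 - 18u + 9
Expand and combine: -9u^2 + 33u - 20


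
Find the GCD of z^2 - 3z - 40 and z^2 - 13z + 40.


Factor each:
  z^2 - 3z - 40 = (z - 8)(z + 5)
  z^2 - 13z + 40 = (z - 8)(z - 5)
Common monic factor: z - 8


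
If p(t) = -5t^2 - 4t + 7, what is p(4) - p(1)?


p(4) = -89
p(1) = -2
p(4) - p(1) = -89 + 2 = -87


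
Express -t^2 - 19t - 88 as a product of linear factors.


Roots satisfy r1 + r2 = -b/a = -19 and r1*r2 = c/a = 88.
So r1 = -11, r2 = -8.
-t^2 - 19t - 88 = -(t - r1)(t - r2) = -(t + 11)(t + 8)


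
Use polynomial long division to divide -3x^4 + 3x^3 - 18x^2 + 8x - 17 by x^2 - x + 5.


(-3x^4 + 3x^3 - 18x^2 + 8x - 17) / (x^2 - x + 5)
Step 1: -3x^2 * (x^2 - x + 5) = -3x^4 + 3x^3 - 15x^2; subtract.
Step 2: 0 * (x^2 - x + 5) = 0; subtract.
Step 3: -3 * (x^2 - x + 5) = -3x^2 + 3x - 15; subtract.
Quotient: -3x^2 - 3, Remainder: 5x - 2


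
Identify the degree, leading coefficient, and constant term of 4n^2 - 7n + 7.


Highest power of n is 2, with coefficient 4. Constant term is 7.
Degree = 2, leading coefficient = 4, constant term = 7


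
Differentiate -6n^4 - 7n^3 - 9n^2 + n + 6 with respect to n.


Apply the power rule term by term:
  d/dn(-6n^4) = -24n^3
  d/dn(-7n^3) = -21n^2
  d/dn(-9n^2) = -18n
  d/dn(n) = 1
  d/dn(6) = 0
p'(n) = -24n^3 - 21n^2 - 18n + 1


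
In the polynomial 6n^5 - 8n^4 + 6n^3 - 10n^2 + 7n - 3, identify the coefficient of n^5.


Read off the coefficient of n^5: 6


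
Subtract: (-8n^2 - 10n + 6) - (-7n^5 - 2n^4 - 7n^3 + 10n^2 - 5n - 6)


Distribute the minus sign:
  (-8n^2 - 10n + 6)
- (-7n^5 - 2n^4 - 7n^3 + 10n^2 - 5n - 6)
Negate second polynomial: 7n^5 + 2n^4 + 7n^3 - 10n^2 + 5n + 6
Add: 7n^5 + 2n^4 + 7n^3 - 18n^2 - 5n + 12


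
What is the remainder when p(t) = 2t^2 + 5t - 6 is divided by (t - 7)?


By the Remainder Theorem, the remainder equals p(7):
  2*(7)^2 = 98
  5*(7)^1 = 35
  constant: -6
Sum: 98 + 35 - 6 = 127


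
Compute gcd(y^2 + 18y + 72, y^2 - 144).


Factor each:
  y^2 + 18y + 72 = (y + 12)(y + 6)
  y^2 - 144 = (y + 12)(y - 12)
Common monic factor: y + 12


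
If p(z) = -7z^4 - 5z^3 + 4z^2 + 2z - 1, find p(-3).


Using direct substitution:
  -7 * (-3)^4 = -567
  -5 * (-3)^3 = 135
  4 * (-3)^2 = 36
  2 * (-3)^1 = -6
  constant: -1
Sum = -567 + 135 + 36 - 6 - 1 = -403


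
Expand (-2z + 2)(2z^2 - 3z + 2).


Distribute each term of the first polynomial:
  (-2z)(2z^2 - 3z + 2) = -4z^3 + 6z^2 - 4z
  (2)(2z^2 - 3z + 2) = 4z^2 - 6z + 4
Sum: -4z^3 + 10z^2 - 10z + 4


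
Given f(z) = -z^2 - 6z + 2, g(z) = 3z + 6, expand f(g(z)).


Substitute g(z) into f:
f(g(z)) = -1*(3z + 6)^2 + (-6)*(3z + 6) + 2
(3z + 6)^2 = 9z^2 + 36z + 36
Expand and combine: -9z^2 - 54z - 70


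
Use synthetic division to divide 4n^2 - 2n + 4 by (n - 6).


Synthetic division with c = 6. Coefficients: 4, -2, 4
Bring down 4.
  4 * 6 = 24; 24 - 2 = 22
  22 * 6 = 132; 132 + 4 = 136
Quotient: 4n + 22, Remainder: 136


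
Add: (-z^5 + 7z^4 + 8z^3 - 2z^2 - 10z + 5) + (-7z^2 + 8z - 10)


Align terms by degree and add:
  -z^5 + 7z^4 + 8z^3 - 2z^2 - 10z + 5
  -7z^2 + 8z - 10
= -z^5 + 7z^4 + 8z^3 - 9z^2 - 2z - 5


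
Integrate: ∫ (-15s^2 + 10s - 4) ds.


Reverse power rule on each term:
  ∫ -15s^2 ds = -5s^3
  ∫ 10s ds = 5s^2
  ∫ -4 ds = -4s
F(s) = -5s^3 + 5s^2 - 4s + C


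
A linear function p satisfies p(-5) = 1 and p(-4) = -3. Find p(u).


p(u) = mu + b. Using p(-5)=1, p(-4)=-3:
m = (1 + 3)/(-5 + 4) = 4/-1 = -4
b = 1 - m*(-5) = 1 - 20 = -19
p(u) = -4u - 19


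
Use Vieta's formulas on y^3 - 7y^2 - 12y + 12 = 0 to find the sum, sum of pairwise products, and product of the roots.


Monic cubic y^3+by^2+cy+d=0: sum=-b, pairwise sum=c, product=-d.
b=-7, c=-12, d=12
r1+r2+r3 = 7
r1r2+r1r3+r2r3 = -12
r1r2r3 = -12


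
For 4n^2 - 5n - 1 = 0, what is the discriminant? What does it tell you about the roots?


D = b^2 - 4ac = (-5)^2 - 4(4)(-1) = 25 + 16 = 41
Since D > 0: two distinct irrational roots


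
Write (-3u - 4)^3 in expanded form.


Expand (-3u - 4)^3 by repeated multiplication:
  (-3u - 4)^2 = 9u^2 + 24u + 16
= -27u^3 - 108u^2 - 144u - 64


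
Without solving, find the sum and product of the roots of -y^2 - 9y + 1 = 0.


For ay^2+by+c=0: sum = -b/a, product = c/a.
a=-1, b=-9, c=1
Sum = -(-9)/-1 = -9
Product = (1)/-1 = -1


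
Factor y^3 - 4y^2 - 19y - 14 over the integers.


Try integer roots (divisors of -14). y=7: p(7)=0.
Divide out (y - 7): quotient is y^2 + 3y + 2.
Factor the quadratic: (y + 1)(y + 2)
Result: (y - 7)(y + 1)(y + 2)


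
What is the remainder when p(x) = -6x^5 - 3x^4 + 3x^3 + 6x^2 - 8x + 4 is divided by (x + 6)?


By the Remainder Theorem, the remainder equals p(-6):
  -6*(-6)^5 = 46656
  -3*(-6)^4 = -3888
  3*(-6)^3 = -648
  6*(-6)^2 = 216
  -8*(-6)^1 = 48
  constant: 4
Sum: 46656 - 3888 - 648 + 216 + 48 + 4 = 42388


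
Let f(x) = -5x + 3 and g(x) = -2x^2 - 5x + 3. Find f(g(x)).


Substitute g(x) into f:
f(g(x)) = -5*(-2x^2 - 5x + 3) + 3
Expand and combine: 10x^2 + 25x - 12


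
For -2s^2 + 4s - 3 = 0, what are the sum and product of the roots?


For as^2+bs+c=0: sum = -b/a, product = c/a.
a=-2, b=4, c=-3
Sum = -(4)/-2 = 2
Product = (-3)/-2 = 3/2


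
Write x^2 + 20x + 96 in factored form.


Roots satisfy r1 + r2 = -b/a = -20 and r1*r2 = c/a = 96.
So r1 = -12, r2 = -8.
x^2 + 20x + 96 = (x - r1)(x - r2) = (x + 12)(x + 8)


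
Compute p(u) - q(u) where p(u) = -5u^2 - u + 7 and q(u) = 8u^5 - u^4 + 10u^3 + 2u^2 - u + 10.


Distribute the minus sign:
  (-5u^2 - u + 7)
- (8u^5 - u^4 + 10u^3 + 2u^2 - u + 10)
Negate second polynomial: -8u^5 + u^4 - 10u^3 - 2u^2 + u - 10
Add: -8u^5 + u^4 - 10u^3 - 7u^2 - 3


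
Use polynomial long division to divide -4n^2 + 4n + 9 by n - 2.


(-4n^2 + 4n + 9) / (n - 2)
Step 1: -4n * (n - 2) = -4n^2 + 8n; subtract.
Step 2: -4 * (n - 2) = -4n + 8; subtract.
Quotient: -4n - 4, Remainder: 1


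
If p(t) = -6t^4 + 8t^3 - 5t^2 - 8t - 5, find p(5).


Using direct substitution:
  -6 * (5)^4 = -3750
  8 * (5)^3 = 1000
  -5 * (5)^2 = -125
  -8 * (5)^1 = -40
  constant: -5
Sum = -3750 + 1000 - 125 - 40 - 5 = -2920


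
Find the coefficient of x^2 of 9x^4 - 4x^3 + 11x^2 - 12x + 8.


Read off the coefficient of x^2: 11


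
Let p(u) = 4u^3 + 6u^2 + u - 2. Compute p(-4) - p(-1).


p(-4) = -166
p(-1) = -1
p(-4) - p(-1) = -166 + 1 = -165


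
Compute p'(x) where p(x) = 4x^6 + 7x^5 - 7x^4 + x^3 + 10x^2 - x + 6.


Apply the power rule term by term:
  d/dx(4x^6) = 24x^5
  d/dx(7x^5) = 35x^4
  d/dx(-7x^4) = -28x^3
  d/dx(x^3) = 3x^2
  d/dx(10x^2) = 20x
  d/dx(-x) = -1
  d/dx(6) = 0
p'(x) = 24x^5 + 35x^4 - 28x^3 + 3x^2 + 20x - 1


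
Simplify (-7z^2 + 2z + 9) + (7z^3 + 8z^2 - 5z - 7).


Align terms by degree and add:
  -7z^2 + 2z + 9
+ 7z^3 + 8z^2 - 5z - 7
= 7z^3 + z^2 - 3z + 2


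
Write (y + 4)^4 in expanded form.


Expand (y + 4)^4 by repeated multiplication:
  (y + 4)^2 = y^2 + 8y + 16
  (y + 4)^3 = y^3 + 12y^2 + 48y + 64
= y^4 + 16y^3 + 96y^2 + 256y + 256


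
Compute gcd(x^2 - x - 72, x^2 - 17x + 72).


Factor each:
  x^2 - x - 72 = (x - 9)(x + 8)
  x^2 - 17x + 72 = (x - 9)(x - 8)
Common monic factor: x - 9


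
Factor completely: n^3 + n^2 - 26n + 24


Try integer roots (divisors of 24). n=4: p(4)=0.
Divide out (n - 4): quotient is n^2 + 5n - 6.
Factor the quadratic: (n - 1)(n + 6)
Result: (n - 4)(n - 1)(n + 6)


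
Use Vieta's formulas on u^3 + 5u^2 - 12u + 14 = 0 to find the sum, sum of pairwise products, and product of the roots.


Monic cubic u^3+bu^2+cu+d=0: sum=-b, pairwise sum=c, product=-d.
b=5, c=-12, d=14
r1+r2+r3 = -5
r1r2+r1r3+r2r3 = -12
r1r2r3 = -14


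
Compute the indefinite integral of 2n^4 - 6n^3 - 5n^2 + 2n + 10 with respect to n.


Reverse power rule on each term:
  ∫ 2n^4 dn = (2/5)n^5
  ∫ -6n^3 dn = -(3/2)n^4
  ∫ -5n^2 dn = -(5/3)n^3
  ∫ 2n dn = n^2
  ∫ 10 dn = 10n
F(n) = (2/5)n^5 - (3/2)n^4 - (5/3)n^3 + n^2 + 10n + C


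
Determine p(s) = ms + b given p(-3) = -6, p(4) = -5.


p(s) = ms + b. Using p(-3)=-6, p(4)=-5:
m = (-6 + 5)/(-3 - 4) = -1/-7 = 1/7
b = -6 - m*(-3) = -6 + 3/7 = -39/7
p(s) = (1/7)s - (39/7)


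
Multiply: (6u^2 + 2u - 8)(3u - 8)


Distribute each term of the first polynomial:
  (6u^2)(3u - 8) = 18u^3 - 48u^2
  (2u)(3u - 8) = 6u^2 - 16u
  (-8)(3u - 8) = -24u + 64
Sum: 18u^3 - 42u^2 - 40u + 64


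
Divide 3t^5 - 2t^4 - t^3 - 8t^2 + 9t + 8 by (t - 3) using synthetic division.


Synthetic division with c = 3. Coefficients: 3, -2, -1, -8, 9, 8
Bring down 3.
  3 * 3 = 9; 9 - 2 = 7
  7 * 3 = 21; 21 - 1 = 20
  20 * 3 = 60; 60 - 8 = 52
  52 * 3 = 156; 156 + 9 = 165
  165 * 3 = 495; 495 + 8 = 503
Quotient: 3t^4 + 7t^3 + 20t^2 + 52t + 165, Remainder: 503


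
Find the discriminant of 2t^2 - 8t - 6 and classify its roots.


D = b^2 - 4ac = (-8)^2 - 4(2)(-6) = 64 + 48 = 112
Since D > 0: two distinct irrational roots


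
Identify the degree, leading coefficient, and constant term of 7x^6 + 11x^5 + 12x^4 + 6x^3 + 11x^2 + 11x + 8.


Highest power of x is 6, with coefficient 7. Constant term is 8.
Degree = 6, leading coefficient = 7, constant term = 8


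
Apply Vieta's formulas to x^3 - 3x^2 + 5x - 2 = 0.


Monic cubic x^3+bx^2+cx+d=0: sum=-b, pairwise sum=c, product=-d.
b=-3, c=5, d=-2
r1+r2+r3 = 3
r1r2+r1r3+r2r3 = 5
r1r2r3 = 2


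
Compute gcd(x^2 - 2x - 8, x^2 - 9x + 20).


Factor each:
  x^2 - 2x - 8 = (x - 4)(x + 2)
  x^2 - 9x + 20 = (x - 4)(x - 5)
Common monic factor: x - 4


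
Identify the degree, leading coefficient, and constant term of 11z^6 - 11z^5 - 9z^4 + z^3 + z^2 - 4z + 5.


Highest power of z is 6, with coefficient 11. Constant term is 5.
Degree = 6, leading coefficient = 11, constant term = 5


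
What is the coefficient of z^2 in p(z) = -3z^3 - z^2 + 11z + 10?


Read off the coefficient of z^2: -1


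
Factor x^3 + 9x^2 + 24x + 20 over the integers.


Try integer roots (divisors of 20). x=-2: p(-2)=0.
Divide out (x + 2): quotient is x^2 + 7x + 10.
Factor the quadratic: (x + 2)(x + 5)
Result: (x + 2)(x + 2)(x + 5)


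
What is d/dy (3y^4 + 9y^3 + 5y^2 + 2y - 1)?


Apply the power rule term by term:
  d/dy(3y^4) = 12y^3
  d/dy(9y^3) = 27y^2
  d/dy(5y^2) = 10y
  d/dy(2y) = 2
  d/dy(-1) = 0
p'(y) = 12y^3 + 27y^2 + 10y + 2


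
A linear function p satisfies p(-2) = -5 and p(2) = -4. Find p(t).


p(t) = mt + b. Using p(-2)=-5, p(2)=-4:
m = (-5 + 4)/(-2 - 2) = -1/-4 = 1/4
b = -5 - m*(-2) = -5 + 1/2 = -9/2
p(t) = (1/4)t - (9/2)


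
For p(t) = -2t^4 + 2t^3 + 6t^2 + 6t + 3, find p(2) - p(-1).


p(2) = 23
p(-1) = -1
p(2) - p(-1) = 23 + 1 = 24


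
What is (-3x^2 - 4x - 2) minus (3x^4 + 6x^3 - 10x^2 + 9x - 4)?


Distribute the minus sign:
  (-3x^2 - 4x - 2)
- (3x^4 + 6x^3 - 10x^2 + 9x - 4)
Negate second polynomial: -3x^4 - 6x^3 + 10x^2 - 9x + 4
Add: -3x^4 - 6x^3 + 7x^2 - 13x + 2


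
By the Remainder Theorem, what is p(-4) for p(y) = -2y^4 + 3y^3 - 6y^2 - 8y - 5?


By the Remainder Theorem, the remainder equals p(-4):
  -2*(-4)^4 = -512
  3*(-4)^3 = -192
  -6*(-4)^2 = -96
  -8*(-4)^1 = 32
  constant: -5
Sum: -512 - 192 - 96 + 32 - 5 = -773


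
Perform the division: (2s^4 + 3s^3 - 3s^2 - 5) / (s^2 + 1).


(2s^4 + 3s^3 - 3s^2 - 5) / (s^2 + 1)
Step 1: 2s^2 * (s^2 + 1) = 2s^4 + 2s^2; subtract.
Step 2: 3s * (s^2 + 1) = 3s^3 + 3s; subtract.
Step 3: -5 * (s^2 + 1) = -5s^2 - 5; subtract.
Quotient: 2s^2 + 3s - 5, Remainder: -3s


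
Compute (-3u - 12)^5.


Expand (-3u - 12)^5 by repeated multiplication:
  (-3u - 12)^2 = 9u^2 + 72u + 144
  (-3u - 12)^3 = -27u^3 - 324u^2 - 1296u - 1728
  (-3u - 12)^4 = 81u^4 + 1296u^3 + 7776u^2 + 20736u + 20736
= -243u^5 - 4860u^4 - 38880u^3 - 155520u^2 - 311040u - 248832


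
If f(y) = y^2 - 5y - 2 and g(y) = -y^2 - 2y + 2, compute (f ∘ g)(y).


Substitute g(y) into f:
f(g(y)) = 1*(-y^2 - 2y + 2)^2 + (-5)*(-y^2 - 2y + 2) + (-2)
(-y^2 - 2y + 2)^2 = y^4 + 4y^3 - 8y + 4
Expand and combine: y^4 + 4y^3 + 5y^2 + 2y - 8


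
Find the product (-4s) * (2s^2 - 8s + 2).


Distribute each term of the first polynomial:
  (-4s)(2s^2 - 8s + 2) = -8s^3 + 32s^2 - 8s
Sum: -8s^3 + 32s^2 - 8s


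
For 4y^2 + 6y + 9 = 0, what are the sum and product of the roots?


For ay^2+by+c=0: sum = -b/a, product = c/a.
a=4, b=6, c=9
Sum = -(6)/4 = -3/2
Product = (9)/4 = 9/4


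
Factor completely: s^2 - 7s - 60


Roots satisfy r1 + r2 = -b/a = 7 and r1*r2 = c/a = -60.
So r1 = -5, r2 = 12.
s^2 - 7s - 60 = (s - r1)(s - r2) = (s + 5)(s - 12)


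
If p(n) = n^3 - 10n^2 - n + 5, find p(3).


Using direct substitution:
  1 * (3)^3 = 27
  -10 * (3)^2 = -90
  -1 * (3)^1 = -3
  constant: 5
Sum = 27 - 90 - 3 + 5 = -61


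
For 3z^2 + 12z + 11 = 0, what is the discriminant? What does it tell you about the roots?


D = b^2 - 4ac = (12)^2 - 4(3)(11) = 144 - 132 = 12
Since D > 0: two distinct irrational roots


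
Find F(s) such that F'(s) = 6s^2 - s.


Reverse power rule on each term:
  ∫ 6s^2 ds = 2s^3
  ∫ -s ds = -(1/2)s^2
F(s) = 2s^3 - (1/2)s^2 + C


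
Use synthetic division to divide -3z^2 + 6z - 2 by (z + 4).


Synthetic division with c = -4. Coefficients: -3, 6, -2
Bring down -3.
  -3 * -4 = 12; 12 + 6 = 18
  18 * -4 = -72; -72 - 2 = -74
Quotient: -3z + 18, Remainder: -74


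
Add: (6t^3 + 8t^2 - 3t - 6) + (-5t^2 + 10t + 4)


Align terms by degree and add:
  6t^3 + 8t^2 - 3t - 6
  -5t^2 + 10t + 4
= 6t^3 + 3t^2 + 7t - 2


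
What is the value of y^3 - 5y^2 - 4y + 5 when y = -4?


Using direct substitution:
  1 * (-4)^3 = -64
  -5 * (-4)^2 = -80
  -4 * (-4)^1 = 16
  constant: 5
Sum = -64 - 80 + 16 + 5 = -123


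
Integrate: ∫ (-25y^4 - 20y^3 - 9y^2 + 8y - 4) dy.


Reverse power rule on each term:
  ∫ -25y^4 dy = -5y^5
  ∫ -20y^3 dy = -5y^4
  ∫ -9y^2 dy = -3y^3
  ∫ 8y dy = 4y^2
  ∫ -4 dy = -4y
F(y) = -5y^5 - 5y^4 - 3y^3 + 4y^2 - 4y + C


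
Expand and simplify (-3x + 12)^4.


Expand (-3x + 12)^4 by repeated multiplication:
  (-3x + 12)^2 = 9x^2 - 72x + 144
  (-3x + 12)^3 = -27x^3 + 324x^2 - 1296x + 1728
= 81x^4 - 1296x^3 + 7776x^2 - 20736x + 20736


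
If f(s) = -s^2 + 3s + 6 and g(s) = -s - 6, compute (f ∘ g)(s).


Substitute g(s) into f:
f(g(s)) = -1*(-s - 6)^2 + 3*(-s - 6) + 6
(-s - 6)^2 = s^2 + 12s + 36
Expand and combine: -s^2 - 15s - 48


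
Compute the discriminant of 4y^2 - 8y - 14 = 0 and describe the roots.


D = b^2 - 4ac = (-8)^2 - 4(4)(-14) = 64 + 224 = 288
Since D > 0: two distinct irrational roots


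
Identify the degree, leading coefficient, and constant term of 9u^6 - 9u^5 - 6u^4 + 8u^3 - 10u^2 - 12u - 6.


Highest power of u is 6, with coefficient 9. Constant term is -6.
Degree = 6, leading coefficient = 9, constant term = -6


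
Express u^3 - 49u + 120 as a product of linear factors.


Try integer roots (divisors of 120). u=3: p(3)=0.
Divide out (u - 3): quotient is u^2 + 3u - 40.
Factor the quadratic: (u + 8)(u - 5)
Result: (u - 3)(u + 8)(u - 5)


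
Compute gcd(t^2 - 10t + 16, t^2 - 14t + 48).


Factor each:
  t^2 - 10t + 16 = (t - 8)(t - 2)
  t^2 - 14t + 48 = (t - 8)(t - 6)
Common monic factor: t - 8


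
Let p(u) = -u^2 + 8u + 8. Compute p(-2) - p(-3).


p(-2) = -12
p(-3) = -25
p(-2) - p(-3) = -12 + 25 = 13


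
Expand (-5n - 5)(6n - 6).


Distribute each term of the first polynomial:
  (-5n)(6n - 6) = -30n^2 + 30n
  (-5)(6n - 6) = -30n + 30
Sum: -30n^2 + 30


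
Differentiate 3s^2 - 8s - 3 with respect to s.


Apply the power rule term by term:
  d/ds(3s^2) = 6s
  d/ds(-8s) = -8
  d/ds(-3) = 0
p'(s) = 6s - 8


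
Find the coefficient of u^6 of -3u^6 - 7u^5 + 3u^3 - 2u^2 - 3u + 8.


Read off the coefficient of u^6: -3


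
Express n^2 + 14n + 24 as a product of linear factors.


Roots satisfy r1 + r2 = -b/a = -14 and r1*r2 = c/a = 24.
So r1 = -12, r2 = -2.
n^2 + 14n + 24 = (n - r1)(n - r2) = (n + 12)(n + 2)


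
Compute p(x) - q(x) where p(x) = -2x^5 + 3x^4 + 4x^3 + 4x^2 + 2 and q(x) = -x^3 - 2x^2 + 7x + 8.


Distribute the minus sign:
  (-2x^5 + 3x^4 + 4x^3 + 4x^2 + 2)
- (-x^3 - 2x^2 + 7x + 8)
Negate second polynomial: x^3 + 2x^2 - 7x - 8
Add: -2x^5 + 3x^4 + 5x^3 + 6x^2 - 7x - 6
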